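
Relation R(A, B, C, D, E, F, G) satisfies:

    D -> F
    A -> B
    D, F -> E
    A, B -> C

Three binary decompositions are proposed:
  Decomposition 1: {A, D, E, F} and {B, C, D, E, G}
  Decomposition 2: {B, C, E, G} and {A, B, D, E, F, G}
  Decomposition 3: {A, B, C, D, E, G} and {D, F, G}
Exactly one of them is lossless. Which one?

Decomposition 1: common = {D, E}, closure = {D, E, F} → lossy.
Decomposition 2: common = {B, E, G}, closure = {B, E, G} → lossy.
Decomposition 3: common = {D, G}, closure = {D, E, F, G} → lossless.

Decomposition 3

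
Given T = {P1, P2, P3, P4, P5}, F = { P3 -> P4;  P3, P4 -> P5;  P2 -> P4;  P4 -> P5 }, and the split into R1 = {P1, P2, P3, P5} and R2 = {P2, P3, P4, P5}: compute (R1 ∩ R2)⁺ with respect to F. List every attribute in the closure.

R1 ∩ R2 = {P2, P3, P5}.
P3 → P4 applies, adding P4
Closure: {P2, P3, P4, P5}.

P2, P3, P4, P5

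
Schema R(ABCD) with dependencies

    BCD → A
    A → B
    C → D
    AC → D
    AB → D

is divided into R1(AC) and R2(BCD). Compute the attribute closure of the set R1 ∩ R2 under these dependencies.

CD

R1 ∩ R2 = {C}.
C → D applies, adding D
Closure: {CD}.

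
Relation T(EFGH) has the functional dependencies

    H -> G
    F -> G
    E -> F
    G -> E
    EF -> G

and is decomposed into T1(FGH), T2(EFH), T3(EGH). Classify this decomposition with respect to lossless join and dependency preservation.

lossless and dependency-preserving

Lossless test (chase): Rows 1 and 2 agree on H; apply H→G and equate their G entries. Rows 2 and 3 agree on E; apply E→F and equate their F entries. Rows 1 and 2 agree on G; apply G→E and equate their E entries. Row 1 is now all distinguished symbols — the join is lossless.
Dependency preservation: EF → G is not contained in any single fragment, but the restricted closure of its left-hand side across the fragments still reaches the right-hand side; the remaining FDs each lie inside some fragment. All dependencies are preserved.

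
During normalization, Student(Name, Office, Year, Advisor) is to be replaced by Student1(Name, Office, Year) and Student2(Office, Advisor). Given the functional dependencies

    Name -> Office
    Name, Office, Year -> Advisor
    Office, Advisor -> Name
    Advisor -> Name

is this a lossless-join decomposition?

Common attributes: Student1 ∩ Student2 = {Office}.
No dependency enlarges {Office}, so (Office)⁺ = {Office}.
The closure contains neither all of Student1 = {Name, Office, Year} nor all of Student2 = {Office, Advisor}, so the common attributes are not a superkey of either fragment. The join is lossy.

No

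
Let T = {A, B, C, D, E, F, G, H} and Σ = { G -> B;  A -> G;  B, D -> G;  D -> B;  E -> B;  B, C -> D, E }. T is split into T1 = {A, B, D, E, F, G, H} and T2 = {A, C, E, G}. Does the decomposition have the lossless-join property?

No

Common attributes: T1 ∩ T2 = {A, E, G}.
Closure of {A, E, G}: G → B applies, adding B. So (A, E, G)⁺ = {A, B, E, G}.
The closure contains neither all of T1 = {A, B, D, E, F, G, H} nor all of T2 = {A, C, E, G}, so the common attributes are not a superkey of either fragment. The join is lossy.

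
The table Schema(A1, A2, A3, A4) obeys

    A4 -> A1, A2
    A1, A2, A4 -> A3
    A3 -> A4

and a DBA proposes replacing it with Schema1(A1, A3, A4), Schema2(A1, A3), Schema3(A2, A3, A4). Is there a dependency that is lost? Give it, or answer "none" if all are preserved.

A4 → A1, A2: restricted closure across fragments reaches A1, A2.
A1, A2, A4 → A3: restricted closure across fragments reaches A3.
A3 → A4 lies within Schema1.
Every dependency is enforceable on the fragments, so the decomposition is dependency-preserving.

none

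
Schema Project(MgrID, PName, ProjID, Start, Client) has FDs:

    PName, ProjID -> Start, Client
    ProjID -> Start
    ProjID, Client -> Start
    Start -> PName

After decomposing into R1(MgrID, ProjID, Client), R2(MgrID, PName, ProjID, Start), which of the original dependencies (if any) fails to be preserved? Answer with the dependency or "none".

PName, ProjID → Start, Client: restricted closure across fragments reaches Start, Client.
ProjID → Start lies within R2.
ProjID, Client → Start: restricted closure across fragments reaches Start.
Start → PName lies within R2.
Every dependency is enforceable on the fragments, so the decomposition is dependency-preserving.

none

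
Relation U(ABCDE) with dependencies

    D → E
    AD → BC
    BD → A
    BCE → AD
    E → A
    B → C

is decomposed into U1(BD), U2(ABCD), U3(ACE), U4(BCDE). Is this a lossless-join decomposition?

Chase test. Columns are ABCDE; row i has aⱼ where attribute j ∈ Ui, else bᵢⱼ.
Initial tableau (one row per fragment):
  row 1: b11 a2 b13 a4 b15
  row 2: a1 a2 a3 a4 b25
  row 3: a1 b32 a3 b34 a5
  row 4: b41 a2 a3 a4 a5
Rows 1 and 2 agree on D; apply D→E and equate their E entries.
Rows 1 and 4 agree on D; apply D→E and equate their E entries.
Rows 1 and 2 agree on BD; apply BD→A and equate their A entries.
Rows 1 and 4 agree on BD; apply BD→A and equate their A entries.
Rows 1 and 2 agree on B; apply B→C and equate their C entries.
Row 1 is now all distinguished symbols — the join is lossless.

Yes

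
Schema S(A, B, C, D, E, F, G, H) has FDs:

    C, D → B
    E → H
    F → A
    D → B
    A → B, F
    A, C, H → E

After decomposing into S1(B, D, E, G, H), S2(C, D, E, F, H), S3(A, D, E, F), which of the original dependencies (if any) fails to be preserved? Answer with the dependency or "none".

A → B, F

Check A → B, F: no single fragment contains all of {A, B, F}, and the restricted closure of {A} across the fragments never reaches {B, F}.
C, D → B is preserved.
E → H is preserved.
F → A is preserved.
D → B is preserved.
A, C, H → E is preserved.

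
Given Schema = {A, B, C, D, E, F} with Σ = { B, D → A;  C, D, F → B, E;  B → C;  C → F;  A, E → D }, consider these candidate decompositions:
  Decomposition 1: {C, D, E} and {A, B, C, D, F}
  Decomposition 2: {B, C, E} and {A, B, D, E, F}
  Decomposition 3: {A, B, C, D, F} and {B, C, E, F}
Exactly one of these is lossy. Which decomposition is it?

Decomposition 1: common = {C, D}, closure = {A, B, C, D, E, F} → lossless.
Decomposition 2: common = {B, E}, closure = {B, C, E, F} → lossless.
Decomposition 3: common = {B, C, F}, closure = {B, C, F} → lossy.

Decomposition 3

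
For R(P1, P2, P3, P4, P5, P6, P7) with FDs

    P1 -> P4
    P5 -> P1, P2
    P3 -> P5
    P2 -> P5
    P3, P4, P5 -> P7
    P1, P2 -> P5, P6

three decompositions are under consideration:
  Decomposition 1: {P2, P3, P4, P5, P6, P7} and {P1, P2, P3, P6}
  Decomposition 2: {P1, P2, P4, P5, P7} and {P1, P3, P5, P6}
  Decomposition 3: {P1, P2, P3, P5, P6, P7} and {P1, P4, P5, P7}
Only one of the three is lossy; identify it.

Decomposition 2

Decomposition 1: common = {P2, P3, P6}, closure = {P1, P2, P3, P4, P5, P6, P7} → lossless.
Decomposition 2: common = {P1, P5}, closure = {P1, P2, P4, P5, P6} → lossy.
Decomposition 3: common = {P1, P5, P7}, closure = {P1, P2, P4, P5, P6, P7} → lossless.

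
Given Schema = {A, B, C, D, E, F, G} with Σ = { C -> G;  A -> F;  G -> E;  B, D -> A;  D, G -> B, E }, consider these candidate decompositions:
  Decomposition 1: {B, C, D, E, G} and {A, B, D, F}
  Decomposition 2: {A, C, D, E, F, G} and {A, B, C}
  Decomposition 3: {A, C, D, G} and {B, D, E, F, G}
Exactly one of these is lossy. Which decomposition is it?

Decomposition 2

Decomposition 1: common = {B, D}, closure = {A, B, D, F} → lossless.
Decomposition 2: common = {A, C}, closure = {A, C, E, F, G} → lossy.
Decomposition 3: common = {D, G}, closure = {A, B, D, E, F, G} → lossless.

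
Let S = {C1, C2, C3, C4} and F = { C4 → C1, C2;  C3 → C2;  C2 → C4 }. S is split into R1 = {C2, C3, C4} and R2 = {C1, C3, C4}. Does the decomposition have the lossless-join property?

Yes

Common attributes: R1 ∩ R2 = {C3, C4}.
Closure of {C3, C4}: C4 → C1, C2 applies, adding C1, C2. So (C3, C4)⁺ = {C1, C2, C3, C4}.
This closure contains every attribute of R1, so R1 ∩ R2 → R1. The join is lossless.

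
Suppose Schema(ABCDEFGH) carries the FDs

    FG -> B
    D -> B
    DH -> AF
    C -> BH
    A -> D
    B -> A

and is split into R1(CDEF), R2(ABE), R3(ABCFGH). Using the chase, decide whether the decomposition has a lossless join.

No

Chase test. Columns are ABCDEFGH; row i has aⱼ where attribute j ∈ Ri, else bᵢⱼ.
Initial tableau (one row per fragment):
  row 1: b11 b12 a3 a4 a5 a6 b17 b18
  row 2: a1 a2 b23 b24 a5 b26 b27 b28
  row 3: a1 a2 a3 b34 b35 a6 a7 a8
Rows 1 and 3 agree on C; apply C→BH and equate their BH entries.
Rows 2 and 3 agree on A; apply A→D and equate their D entries.
Rows 1 and 2 agree on B; apply B→A and equate their A entries.
Rows 1 and 2 agree on A; apply A→D and equate their D entries.
No row becomes fully distinguished — the join is lossy.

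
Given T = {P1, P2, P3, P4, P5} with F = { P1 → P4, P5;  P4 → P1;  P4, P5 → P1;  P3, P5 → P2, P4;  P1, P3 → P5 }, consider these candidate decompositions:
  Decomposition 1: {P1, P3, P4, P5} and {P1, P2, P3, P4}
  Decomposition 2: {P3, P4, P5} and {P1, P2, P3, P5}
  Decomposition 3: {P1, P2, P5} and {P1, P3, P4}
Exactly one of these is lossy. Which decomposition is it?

Decomposition 3

Decomposition 1: common = {P1, P3, P4}, closure = {P1, P2, P3, P4, P5} → lossless.
Decomposition 2: common = {P3, P5}, closure = {P1, P2, P3, P4, P5} → lossless.
Decomposition 3: common = {P1}, closure = {P1, P4, P5} → lossy.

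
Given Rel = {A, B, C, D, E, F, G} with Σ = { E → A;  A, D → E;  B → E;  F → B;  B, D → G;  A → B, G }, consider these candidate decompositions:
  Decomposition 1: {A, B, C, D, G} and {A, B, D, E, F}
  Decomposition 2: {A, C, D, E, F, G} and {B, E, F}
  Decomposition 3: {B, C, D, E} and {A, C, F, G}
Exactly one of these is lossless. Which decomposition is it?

Decomposition 1: common = {A, B, D}, closure = {A, B, D, E, G} → lossy.
Decomposition 2: common = {E, F}, closure = {A, B, E, F, G} → lossless.
Decomposition 3: common = {C}, closure = {C} → lossy.

Decomposition 2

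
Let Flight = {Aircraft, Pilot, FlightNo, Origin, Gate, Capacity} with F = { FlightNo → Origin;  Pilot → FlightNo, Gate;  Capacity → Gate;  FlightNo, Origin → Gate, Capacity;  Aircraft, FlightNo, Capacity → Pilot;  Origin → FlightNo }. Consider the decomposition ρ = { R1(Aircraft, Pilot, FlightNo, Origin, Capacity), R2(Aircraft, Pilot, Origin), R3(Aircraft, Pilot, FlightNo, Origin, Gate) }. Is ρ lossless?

Chase test. Columns are Aircraft, Pilot, FlightNo, Origin, Gate, Capacity; row i has aⱼ where attribute j ∈ Ri, else bᵢⱼ.
Initial tableau (one row per fragment):
  row 1: a1 a2 a3 a4 b15 a6
  row 2: a1 a2 b23 a4 b25 b26
  row 3: a1 a2 a3 a4 a5 b36
Rows 1 and 2 agree on Pilot; apply Pilot→FlightNo, Gate and equate their FlightNo, Gate entries.
Rows 1 and 3 agree on Pilot; apply Pilot→FlightNo, Gate and equate their FlightNo, Gate entries.
Rows 1 and 2 agree on FlightNo, Origin; apply FlightNo, Origin→Gate, Capacity and equate their Gate, Capacity entries.
Rows 1 and 3 agree on FlightNo, Origin; apply FlightNo, Origin→Gate, Capacity and equate their Gate, Capacity entries.
Row 1 is now all distinguished symbols — the join is lossless.

Yes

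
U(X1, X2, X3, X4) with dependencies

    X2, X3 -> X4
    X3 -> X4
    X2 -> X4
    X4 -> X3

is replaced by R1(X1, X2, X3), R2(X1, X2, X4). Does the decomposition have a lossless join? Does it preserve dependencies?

Lossless test: (X1, X2)⁺ = {X1, X2, X3, X4}, which contains all of one fragment — lossless.
Dependency preservation: the restricted closure of {X3} across the fragments never reaches {X4}, so X3 → X4 cannot be enforced without a join — not preserved.

lossless but not dependency-preserving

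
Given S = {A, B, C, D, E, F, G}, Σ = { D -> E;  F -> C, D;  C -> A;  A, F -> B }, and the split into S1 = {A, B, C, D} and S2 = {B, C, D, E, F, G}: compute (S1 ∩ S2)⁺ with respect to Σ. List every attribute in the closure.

A, B, C, D, E

S1 ∩ S2 = {B, C, D}.
D → E applies, adding E
C → A applies, adding A
Closure: {A, B, C, D, E}.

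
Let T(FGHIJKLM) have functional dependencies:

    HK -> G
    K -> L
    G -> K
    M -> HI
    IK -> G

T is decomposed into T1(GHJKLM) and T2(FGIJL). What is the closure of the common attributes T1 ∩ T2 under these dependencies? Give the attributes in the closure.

GJKL

T1 ∩ T2 = {GJL}.
G → K applies, adding K
Closure: {GJKL}.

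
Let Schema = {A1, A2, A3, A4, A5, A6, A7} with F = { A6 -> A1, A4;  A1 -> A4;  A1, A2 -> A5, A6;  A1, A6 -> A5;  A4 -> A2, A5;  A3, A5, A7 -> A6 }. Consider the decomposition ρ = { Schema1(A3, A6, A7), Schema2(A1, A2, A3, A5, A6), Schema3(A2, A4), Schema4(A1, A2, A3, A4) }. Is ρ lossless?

Yes

Chase test. Columns are A1, A2, A3, A4, A5, A6, A7; row i has aⱼ where attribute j ∈ Schemai, else bᵢⱼ.
Initial tableau (one row per fragment):
  row 1: b11 b12 a3 b14 b15 a6 a7
  row 2: a1 a2 a3 b24 a5 a6 b27
  row 3: b31 a2 b33 a4 b35 b36 b37
  row 4: a1 a2 a3 a4 b45 b46 b47
Rows 1 and 2 agree on A6; apply A6→A1, A4 and equate their A1, A4 entries.
Rows 1 and 4 agree on A1; apply A1→A4 and equate their A4 entries.
Rows 2 and 4 agree on A1, A2; apply A1, A2→A5, A6 and equate their A5, A6 entries.
Rows 1 and 2 agree on A1, A6; apply A1, A6→A5 and equate their A5 entries.
Rows 1 and 2 agree on A4; apply A4→A2, A5 and equate their A2, A5 entries.
Rows 1 and 3 agree on A4; apply A4→A2, A5 and equate their A2, A5 entries.
Row 1 is now all distinguished symbols — the join is lossless.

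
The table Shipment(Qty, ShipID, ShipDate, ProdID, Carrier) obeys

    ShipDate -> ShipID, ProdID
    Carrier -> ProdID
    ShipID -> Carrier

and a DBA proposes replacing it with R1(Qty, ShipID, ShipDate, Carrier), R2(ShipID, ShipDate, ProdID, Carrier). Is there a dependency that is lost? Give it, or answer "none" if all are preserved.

ShipDate → ShipID, ProdID lies within R2.
Carrier → ProdID lies within R2.
ShipID → Carrier lies within R1.
Every dependency is enforceable on the fragments, so the decomposition is dependency-preserving.

none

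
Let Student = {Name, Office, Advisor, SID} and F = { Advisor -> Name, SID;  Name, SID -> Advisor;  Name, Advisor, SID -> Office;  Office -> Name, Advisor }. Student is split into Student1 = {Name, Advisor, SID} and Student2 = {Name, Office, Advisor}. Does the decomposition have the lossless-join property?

Yes

Common attributes: Student1 ∩ Student2 = {Name, Advisor}.
Closure of {Name, Advisor}: Advisor → Name, SID applies, adding SID; Name, Advisor, SID → Office applies, adding Office. So (Name, Advisor)⁺ = {Name, Office, Advisor, SID}.
This closure contains every attribute of Student1, so Student1 ∩ Student2 → Student1. The join is lossless.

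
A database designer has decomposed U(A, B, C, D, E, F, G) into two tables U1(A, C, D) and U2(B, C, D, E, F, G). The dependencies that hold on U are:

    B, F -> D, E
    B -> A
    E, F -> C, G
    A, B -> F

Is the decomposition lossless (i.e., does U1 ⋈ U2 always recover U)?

Common attributes: U1 ∩ U2 = {C, D}.
No dependency enlarges {C, D}, so (C, D)⁺ = {C, D}.
The closure contains neither all of U1 = {A, C, D} nor all of U2 = {B, C, D, E, F, G}, so the common attributes are not a superkey of either fragment. The join is lossy.

No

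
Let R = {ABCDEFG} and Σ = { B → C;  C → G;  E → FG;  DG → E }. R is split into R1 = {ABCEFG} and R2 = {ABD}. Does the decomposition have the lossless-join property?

No

Common attributes: R1 ∩ R2 = {AB}.
Closure of {AB}: B → C applies, adding C; C → G applies, adding G. So (AB)⁺ = {ABCG}.
The closure contains neither all of R1 = {ABCEFG} nor all of R2 = {ABD}, so the common attributes are not a superkey of either fragment. The join is lossy.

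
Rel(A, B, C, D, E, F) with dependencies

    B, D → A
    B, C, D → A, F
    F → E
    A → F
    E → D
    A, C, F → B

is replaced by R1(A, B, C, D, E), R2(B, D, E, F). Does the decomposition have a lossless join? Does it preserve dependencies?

lossless but not dependency-preserving

Lossless test: (B, D, E)⁺ = {A, B, D, E, F}, which contains all of one fragment — lossless.
Dependency preservation: the restricted closure of {A} across the fragments never reaches {F}, so A → F cannot be enforced without a join — not preserved.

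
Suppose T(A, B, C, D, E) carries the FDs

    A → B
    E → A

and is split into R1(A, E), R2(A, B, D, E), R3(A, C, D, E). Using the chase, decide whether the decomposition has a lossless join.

Chase test. Columns are A, B, C, D, E; row i has aⱼ where attribute j ∈ Ri, else bᵢⱼ.
Initial tableau (one row per fragment):
  row 1: a1 b12 b13 b14 a5
  row 2: a1 a2 b23 a4 a5
  row 3: a1 b32 a3 a4 a5
Rows 1 and 2 agree on A; apply A→B and equate their B entries.
Rows 1 and 3 agree on A; apply A→B and equate their B entries.
Row 3 is now all distinguished symbols — the join is lossless.

Yes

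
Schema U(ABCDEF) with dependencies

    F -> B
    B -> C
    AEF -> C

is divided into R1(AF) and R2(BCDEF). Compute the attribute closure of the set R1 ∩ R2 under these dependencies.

BCF

R1 ∩ R2 = {F}.
F → B applies, adding B
B → C applies, adding C
Closure: {BCF}.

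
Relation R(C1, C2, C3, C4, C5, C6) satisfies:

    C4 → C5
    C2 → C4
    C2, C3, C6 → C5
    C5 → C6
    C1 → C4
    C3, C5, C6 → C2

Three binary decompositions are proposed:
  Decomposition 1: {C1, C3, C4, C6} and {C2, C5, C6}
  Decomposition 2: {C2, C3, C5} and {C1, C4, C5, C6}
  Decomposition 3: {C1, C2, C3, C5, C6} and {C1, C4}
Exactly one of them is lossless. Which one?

Decomposition 1: common = {C6}, closure = {C6} → lossy.
Decomposition 2: common = {C5}, closure = {C5, C6} → lossy.
Decomposition 3: common = {C1}, closure = {C1, C4, C5, C6} → lossless.

Decomposition 3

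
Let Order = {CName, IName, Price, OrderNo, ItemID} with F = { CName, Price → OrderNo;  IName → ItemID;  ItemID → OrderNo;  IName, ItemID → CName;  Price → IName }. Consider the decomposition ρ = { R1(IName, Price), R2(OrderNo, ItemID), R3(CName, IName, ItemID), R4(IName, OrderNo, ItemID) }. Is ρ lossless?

Yes

Chase test. Columns are CName, IName, Price, OrderNo, ItemID; row i has aⱼ where attribute j ∈ Ri, else bᵢⱼ.
Initial tableau (one row per fragment):
  row 1: b11 a2 a3 b14 b15
  row 2: b21 b22 b23 a4 a5
  row 3: a1 a2 b33 b34 a5
  row 4: b41 a2 b43 a4 a5
Rows 1 and 3 agree on IName; apply IName→ItemID and equate their ItemID entries.
Rows 1 and 2 agree on ItemID; apply ItemID→OrderNo and equate their OrderNo entries.
Rows 1 and 3 agree on ItemID; apply ItemID→OrderNo and equate their OrderNo entries.
Rows 1 and 3 agree on IName, ItemID; apply IName, ItemID→CName and equate their CName entries.
Rows 1 and 4 agree on IName, ItemID; apply IName, ItemID→CName and equate their CName entries.
Row 1 is now all distinguished symbols — the join is lossless.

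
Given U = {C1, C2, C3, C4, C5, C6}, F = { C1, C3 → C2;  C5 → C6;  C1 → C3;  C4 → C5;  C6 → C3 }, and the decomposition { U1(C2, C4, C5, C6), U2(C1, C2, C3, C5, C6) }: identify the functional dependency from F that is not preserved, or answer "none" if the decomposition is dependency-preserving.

C1, C3 → C2 lies within U2.
C5 → C6 lies within U1.
C1 → C3 lies within U2.
C4 → C5 lies within U1.
C6 → C3 lies within U2.
Every dependency is enforceable on the fragments, so the decomposition is dependency-preserving.

none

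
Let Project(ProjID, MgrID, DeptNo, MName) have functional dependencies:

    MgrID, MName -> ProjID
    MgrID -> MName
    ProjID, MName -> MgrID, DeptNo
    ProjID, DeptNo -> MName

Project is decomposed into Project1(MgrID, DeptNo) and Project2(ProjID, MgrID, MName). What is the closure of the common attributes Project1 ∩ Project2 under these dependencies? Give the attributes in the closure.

Project1 ∩ Project2 = {MgrID}.
MgrID → MName applies, adding MName
MgrID, MName → ProjID applies, adding ProjID
ProjID, MName → MgrID, DeptNo applies, adding DeptNo
Closure: {ProjID, MgrID, DeptNo, MName}.

ProjID, MgrID, DeptNo, MName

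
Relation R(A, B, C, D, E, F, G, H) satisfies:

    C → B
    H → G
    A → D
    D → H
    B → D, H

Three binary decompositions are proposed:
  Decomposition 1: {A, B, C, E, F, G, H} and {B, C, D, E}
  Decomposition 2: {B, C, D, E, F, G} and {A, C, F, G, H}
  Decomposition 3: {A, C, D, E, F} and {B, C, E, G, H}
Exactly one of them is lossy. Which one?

Decomposition 1: common = {B, C, E}, closure = {B, C, D, E, G, H} → lossless.
Decomposition 2: common = {C, F, G}, closure = {B, C, D, F, G, H} → lossy.
Decomposition 3: common = {C, E}, closure = {B, C, D, E, G, H} → lossless.

Decomposition 2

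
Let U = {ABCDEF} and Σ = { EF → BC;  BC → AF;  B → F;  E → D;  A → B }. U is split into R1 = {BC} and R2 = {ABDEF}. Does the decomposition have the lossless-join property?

Common attributes: R1 ∩ R2 = {B}.
Closure of {B}: B → F applies, adding F. So (B)⁺ = {BF}.
The closure contains neither all of R1 = {BC} nor all of R2 = {ABDEF}, so the common attributes are not a superkey of either fragment. The join is lossy.

No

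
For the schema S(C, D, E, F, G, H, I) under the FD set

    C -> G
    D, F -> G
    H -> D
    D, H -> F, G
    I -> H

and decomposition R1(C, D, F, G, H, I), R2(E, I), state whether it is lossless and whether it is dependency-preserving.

lossy but dependency-preserving

Lossless test: (I)⁺ = {D, F, G, H, I}, which is a superkey of neither fragment — lossy.
Dependency preservation: every FD's attributes lie within a single fragment, so each can be enforced locally — preserved.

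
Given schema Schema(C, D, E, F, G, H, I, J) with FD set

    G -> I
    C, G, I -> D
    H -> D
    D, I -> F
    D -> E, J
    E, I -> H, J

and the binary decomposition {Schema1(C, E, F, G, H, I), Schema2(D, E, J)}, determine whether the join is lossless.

Common attributes: Schema1 ∩ Schema2 = {E}.
No dependency enlarges {E}, so (E)⁺ = {E}.
The closure contains neither all of Schema1 = {C, E, F, G, H, I} nor all of Schema2 = {D, E, J}, so the common attributes are not a superkey of either fragment. The join is lossy.

No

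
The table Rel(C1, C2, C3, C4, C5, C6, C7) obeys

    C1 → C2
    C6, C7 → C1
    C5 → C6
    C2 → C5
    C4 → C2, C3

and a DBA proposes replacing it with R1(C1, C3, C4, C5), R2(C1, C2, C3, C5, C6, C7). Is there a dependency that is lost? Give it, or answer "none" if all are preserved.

C4 → C2, C3

Check C4 → C2, C3: no single fragment contains all of {C2, C3, C4}, and the restricted closure of {C4} across the fragments never reaches {C2, C3}.
C1 → C2 is preserved.
C6, C7 → C1 is preserved.
C5 → C6 is preserved.
C2 → C5 is preserved.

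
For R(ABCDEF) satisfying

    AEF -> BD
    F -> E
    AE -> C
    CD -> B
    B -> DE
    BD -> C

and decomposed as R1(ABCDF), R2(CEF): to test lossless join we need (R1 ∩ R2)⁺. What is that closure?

R1 ∩ R2 = {CF}.
F → E applies, adding E
Closure: {CEF}.

CEF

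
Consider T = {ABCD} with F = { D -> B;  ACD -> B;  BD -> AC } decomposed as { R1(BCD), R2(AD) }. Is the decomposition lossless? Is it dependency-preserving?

lossless and dependency-preserving

Lossless test: (D)⁺ = {ABCD}, which contains all of one fragment — lossless.
Dependency preservation: ACD → B; BD → AC are not contained in any single fragment, but the restricted closure of each left-hand side across the fragments still reaches the right-hand side; the remaining FDs each lie inside some fragment. All dependencies are preserved.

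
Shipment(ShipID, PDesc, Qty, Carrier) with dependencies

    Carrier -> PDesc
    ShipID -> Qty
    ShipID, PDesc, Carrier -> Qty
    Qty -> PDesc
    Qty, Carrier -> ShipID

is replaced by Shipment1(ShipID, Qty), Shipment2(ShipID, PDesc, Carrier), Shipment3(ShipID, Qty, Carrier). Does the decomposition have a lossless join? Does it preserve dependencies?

lossless but not dependency-preserving

Lossless test (chase): Rows 2 and 3 agree on Carrier; apply Carrier→PDesc and equate their PDesc entries. Rows 1 and 2 agree on ShipID; apply ShipID→Qty and equate their Qty entries. Rows 1 and 2 agree on Qty; apply Qty→PDesc and equate their PDesc entries. Row 2 is now all distinguished symbols — the join is lossless.
Dependency preservation: the restricted closure of {Qty} across the fragments never reaches {PDesc}, so Qty → PDesc cannot be enforced without a join — not preserved.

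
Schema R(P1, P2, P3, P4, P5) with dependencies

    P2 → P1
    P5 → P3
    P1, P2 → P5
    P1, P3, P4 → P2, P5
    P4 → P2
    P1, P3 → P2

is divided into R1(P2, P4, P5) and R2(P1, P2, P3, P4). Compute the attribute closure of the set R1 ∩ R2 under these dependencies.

P1, P2, P3, P4, P5

R1 ∩ R2 = {P2, P4}.
P2 → P1 applies, adding P1
P1, P2 → P5 applies, adding P5
P5 → P3 applies, adding P3
Closure: {P1, P2, P3, P4, P5}.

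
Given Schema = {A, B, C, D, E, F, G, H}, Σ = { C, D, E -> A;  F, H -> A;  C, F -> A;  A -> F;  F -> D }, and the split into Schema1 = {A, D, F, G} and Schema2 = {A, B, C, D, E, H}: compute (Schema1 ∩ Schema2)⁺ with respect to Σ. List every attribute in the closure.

Schema1 ∩ Schema2 = {A, D}.
A → F applies, adding F
Closure: {A, D, F}.

A, D, F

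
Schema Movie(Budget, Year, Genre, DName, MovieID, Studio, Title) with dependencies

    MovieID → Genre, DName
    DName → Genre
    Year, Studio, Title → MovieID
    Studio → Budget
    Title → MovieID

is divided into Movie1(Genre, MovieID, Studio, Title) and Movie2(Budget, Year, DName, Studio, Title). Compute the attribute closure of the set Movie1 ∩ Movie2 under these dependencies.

Budget, Genre, DName, MovieID, Studio, Title

Movie1 ∩ Movie2 = {Studio, Title}.
Studio → Budget applies, adding Budget
Title → MovieID applies, adding MovieID
MovieID → Genre, DName applies, adding Genre, DName
Closure: {Budget, Genre, DName, MovieID, Studio, Title}.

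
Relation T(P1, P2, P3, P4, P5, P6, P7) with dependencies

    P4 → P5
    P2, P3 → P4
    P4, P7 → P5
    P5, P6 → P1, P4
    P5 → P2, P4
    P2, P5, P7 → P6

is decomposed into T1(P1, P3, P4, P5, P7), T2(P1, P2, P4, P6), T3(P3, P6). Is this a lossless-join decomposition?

Chase test. Columns are P1, P2, P3, P4, P5, P6, P7; row i has aⱼ where attribute j ∈ Ti, else bᵢⱼ.
Initial tableau (one row per fragment):
  row 1: a1 b12 a3 a4 a5 b16 a7
  row 2: a1 a2 b23 a4 b25 a6 b27
  row 3: b31 b32 a3 b34 b35 a6 b37
Rows 1 and 2 agree on P4; apply P4→P5 and equate their P5 entries.
Rows 1 and 2 agree on P5; apply P5→P2, P4 and equate their P2, P4 entries.
No row becomes fully distinguished — the join is lossy.

No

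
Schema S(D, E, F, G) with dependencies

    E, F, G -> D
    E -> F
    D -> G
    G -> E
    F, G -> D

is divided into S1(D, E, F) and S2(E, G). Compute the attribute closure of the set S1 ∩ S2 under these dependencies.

E, F

S1 ∩ S2 = {E}.
E → F applies, adding F
Closure: {E, F}.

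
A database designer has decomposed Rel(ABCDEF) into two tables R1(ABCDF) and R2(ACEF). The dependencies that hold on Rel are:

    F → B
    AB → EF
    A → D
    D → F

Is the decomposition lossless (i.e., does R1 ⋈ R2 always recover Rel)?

Yes

Common attributes: R1 ∩ R2 = {ACF}.
Closure of {ACF}: F → B applies, adding B; AB → EF applies, adding E; A → D applies, adding D. So (ACF)⁺ = {ABCDEF}.
This closure contains every attribute of R1, so R1 ∩ R2 → R1. The join is lossless.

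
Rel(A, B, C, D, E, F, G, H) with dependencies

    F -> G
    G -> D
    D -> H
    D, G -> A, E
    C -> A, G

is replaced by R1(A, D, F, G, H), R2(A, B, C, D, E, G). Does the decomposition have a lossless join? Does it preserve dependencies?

lossy but dependency-preserving

Lossless test: (A, D, G)⁺ = {A, D, E, G, H}, which is a superkey of neither fragment — lossy.
Dependency preservation: every FD's attributes lie within a single fragment, so each can be enforced locally — preserved.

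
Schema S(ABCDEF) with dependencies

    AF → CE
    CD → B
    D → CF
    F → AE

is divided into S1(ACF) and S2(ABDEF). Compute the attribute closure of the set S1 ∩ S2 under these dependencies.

S1 ∩ S2 = {AF}.
AF → CE applies, adding CE
Closure: {ACEF}.

ACEF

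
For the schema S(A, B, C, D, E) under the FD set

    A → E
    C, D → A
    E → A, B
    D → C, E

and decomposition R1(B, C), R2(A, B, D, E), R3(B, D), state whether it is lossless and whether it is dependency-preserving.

lossy and not dependency-preserving

Lossless test (chase): Rows 2 and 3 agree on D; apply D→C, E and equate their C, E entries. Rows 2 and 3 agree on C, D; apply C, D→A and equate their A entries. No row becomes fully distinguished — the join is lossy.
Dependency preservation: the restricted closure of {D} across the fragments never reaches {C, E}, so D → C, E cannot be enforced without a join — not preserved.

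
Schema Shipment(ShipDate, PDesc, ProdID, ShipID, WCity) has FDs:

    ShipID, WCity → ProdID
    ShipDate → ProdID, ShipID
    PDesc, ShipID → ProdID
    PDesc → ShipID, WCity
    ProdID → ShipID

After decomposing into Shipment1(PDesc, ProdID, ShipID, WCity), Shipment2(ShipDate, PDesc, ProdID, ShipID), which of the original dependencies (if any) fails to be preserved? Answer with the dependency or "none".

ShipID, WCity → ProdID lies within Shipment1.
ShipDate → ProdID, ShipID lies within Shipment2.
PDesc, ShipID → ProdID lies within Shipment1.
PDesc → ShipID, WCity lies within Shipment1.
ProdID → ShipID lies within Shipment1.
Every dependency is enforceable on the fragments, so the decomposition is dependency-preserving.

none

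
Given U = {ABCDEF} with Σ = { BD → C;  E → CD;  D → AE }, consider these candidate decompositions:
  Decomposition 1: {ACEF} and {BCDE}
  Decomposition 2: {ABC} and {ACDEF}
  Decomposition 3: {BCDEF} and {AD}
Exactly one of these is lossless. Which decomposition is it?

Decomposition 1: common = {CE}, closure = {ACDE} → lossy.
Decomposition 2: common = {AC}, closure = {AC} → lossy.
Decomposition 3: common = {D}, closure = {ACDE} → lossless.

Decomposition 3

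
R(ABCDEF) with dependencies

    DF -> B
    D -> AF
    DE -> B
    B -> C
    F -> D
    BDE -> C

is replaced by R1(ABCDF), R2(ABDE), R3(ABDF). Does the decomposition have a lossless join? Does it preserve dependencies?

Lossless test (chase): Rows 1 and 2 agree on D; apply D→AF and equate their AF entries. Rows 1 and 2 agree on B; apply B→C and equate their C entries. Rows 1 and 3 agree on B; apply B→C and equate their C entries. Row 2 is now all distinguished symbols — the join is lossless.
Dependency preservation: BDE → C is not contained in any single fragment, but the restricted closure of its left-hand side across the fragments still reaches the right-hand side; the remaining FDs each lie inside some fragment. All dependencies are preserved.

lossless and dependency-preserving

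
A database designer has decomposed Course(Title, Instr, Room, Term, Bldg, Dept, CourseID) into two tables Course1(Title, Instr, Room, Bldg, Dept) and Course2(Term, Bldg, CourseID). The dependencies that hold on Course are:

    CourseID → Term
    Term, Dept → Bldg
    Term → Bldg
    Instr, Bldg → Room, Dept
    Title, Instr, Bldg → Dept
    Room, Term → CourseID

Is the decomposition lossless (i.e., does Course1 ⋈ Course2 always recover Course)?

No

Common attributes: Course1 ∩ Course2 = {Bldg}.
No dependency enlarges {Bldg}, so (Bldg)⁺ = {Bldg}.
The closure contains neither all of Course1 = {Title, Instr, Room, Bldg, Dept} nor all of Course2 = {Term, Bldg, CourseID}, so the common attributes are not a superkey of either fragment. The join is lossy.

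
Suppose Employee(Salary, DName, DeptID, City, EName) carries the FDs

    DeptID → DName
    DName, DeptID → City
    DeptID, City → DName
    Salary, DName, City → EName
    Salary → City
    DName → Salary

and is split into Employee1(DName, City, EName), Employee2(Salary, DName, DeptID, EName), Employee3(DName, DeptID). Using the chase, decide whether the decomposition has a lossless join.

Chase test. Columns are Salary, DName, DeptID, City, EName; row i has aⱼ where attribute j ∈ Employeei, else bᵢⱼ.
Initial tableau (one row per fragment):
  row 1: b11 a2 b13 a4 a5
  row 2: a1 a2 a3 b24 a5
  row 3: b31 a2 a3 b34 b35
Rows 2 and 3 agree on DName, DeptID; apply DName, DeptID→City and equate their City entries.
Rows 1 and 2 agree on DName; apply DName→Salary and equate their Salary entries.
Rows 1 and 3 agree on DName; apply DName→Salary and equate their Salary entries.
Rows 2 and 3 agree on Salary, DName, City; apply Salary, DName, City→EName and equate their EName entries.
Rows 1 and 2 agree on Salary; apply Salary→City and equate their City entries.
Row 2 is now all distinguished symbols — the join is lossless.

Yes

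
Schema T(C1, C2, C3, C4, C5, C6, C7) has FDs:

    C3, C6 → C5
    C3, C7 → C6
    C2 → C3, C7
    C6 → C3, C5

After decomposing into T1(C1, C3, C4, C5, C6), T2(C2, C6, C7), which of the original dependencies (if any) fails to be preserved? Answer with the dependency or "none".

Check C3, C7 → C6: no single fragment contains all of {C3, C6, C7}, and the restricted closure of {C3, C7} across the fragments never reaches {C6}.
C3, C6 → C5 is preserved.
C2 → C3, C7 is preserved.
C6 → C3, C5 is preserved.

C3, C7 → C6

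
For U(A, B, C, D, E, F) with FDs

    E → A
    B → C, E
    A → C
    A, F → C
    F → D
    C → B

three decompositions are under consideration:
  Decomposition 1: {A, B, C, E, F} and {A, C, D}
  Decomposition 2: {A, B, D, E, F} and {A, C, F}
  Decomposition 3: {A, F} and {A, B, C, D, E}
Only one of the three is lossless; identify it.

Decomposition 2

Decomposition 1: common = {A, C}, closure = {A, B, C, E} → lossy.
Decomposition 2: common = {A, F}, closure = {A, B, C, D, E, F} → lossless.
Decomposition 3: common = {A}, closure = {A, B, C, E} → lossy.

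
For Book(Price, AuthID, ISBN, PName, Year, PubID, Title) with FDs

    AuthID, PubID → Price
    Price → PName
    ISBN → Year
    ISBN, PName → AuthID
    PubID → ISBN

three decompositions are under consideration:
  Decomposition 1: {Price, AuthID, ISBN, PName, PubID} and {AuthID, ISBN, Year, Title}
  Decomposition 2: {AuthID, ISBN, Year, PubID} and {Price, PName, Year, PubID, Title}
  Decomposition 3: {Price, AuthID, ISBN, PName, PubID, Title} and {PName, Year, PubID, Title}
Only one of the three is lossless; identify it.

Decomposition 1: common = {AuthID, ISBN}, closure = {AuthID, ISBN, Year} → lossy.
Decomposition 2: common = {Year, PubID}, closure = {ISBN, Year, PubID} → lossy.
Decomposition 3: common = {PName, PubID, Title}, closure = {Price, AuthID, ISBN, PName, Year, PubID, Title} → lossless.

Decomposition 3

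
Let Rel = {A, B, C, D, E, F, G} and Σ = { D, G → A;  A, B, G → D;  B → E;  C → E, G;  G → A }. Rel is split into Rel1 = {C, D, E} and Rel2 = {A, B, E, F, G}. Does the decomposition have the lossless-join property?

Common attributes: Rel1 ∩ Rel2 = {E}.
No dependency enlarges {E}, so (E)⁺ = {E}.
The closure contains neither all of Rel1 = {C, D, E} nor all of Rel2 = {A, B, E, F, G}, so the common attributes are not a superkey of either fragment. The join is lossy.

No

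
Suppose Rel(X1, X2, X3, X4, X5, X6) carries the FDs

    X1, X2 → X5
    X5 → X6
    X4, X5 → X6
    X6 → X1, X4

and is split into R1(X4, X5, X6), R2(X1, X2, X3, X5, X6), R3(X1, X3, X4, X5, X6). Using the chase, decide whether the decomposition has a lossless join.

Chase test. Columns are X1, X2, X3, X4, X5, X6; row i has aⱼ where attribute j ∈ Ri, else bᵢⱼ.
Initial tableau (one row per fragment):
  row 1: b11 b12 b13 a4 a5 a6
  row 2: a1 a2 a3 b24 a5 a6
  row 3: a1 b32 a3 a4 a5 a6
Rows 1 and 2 agree on X6; apply X6→X1, X4 and equate their X1, X4 entries.
Row 2 is now all distinguished symbols — the join is lossless.

Yes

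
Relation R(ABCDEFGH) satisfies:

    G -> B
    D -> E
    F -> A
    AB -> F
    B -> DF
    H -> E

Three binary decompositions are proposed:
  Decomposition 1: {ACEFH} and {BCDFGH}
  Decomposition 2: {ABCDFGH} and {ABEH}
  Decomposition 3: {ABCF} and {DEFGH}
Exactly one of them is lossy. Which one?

Decomposition 1: common = {CFH}, closure = {ACEFH} → lossless.
Decomposition 2: common = {ABH}, closure = {ABDEFH} → lossless.
Decomposition 3: common = {F}, closure = {AF} → lossy.

Decomposition 3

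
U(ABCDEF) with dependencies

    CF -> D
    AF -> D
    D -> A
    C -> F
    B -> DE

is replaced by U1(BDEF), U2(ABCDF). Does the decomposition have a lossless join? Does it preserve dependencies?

lossless and dependency-preserving

Lossless test: (BDF)⁺ = {ABDEF}, which contains all of one fragment — lossless.
Dependency preservation: every FD's attributes lie within a single fragment, so each can be enforced locally — preserved.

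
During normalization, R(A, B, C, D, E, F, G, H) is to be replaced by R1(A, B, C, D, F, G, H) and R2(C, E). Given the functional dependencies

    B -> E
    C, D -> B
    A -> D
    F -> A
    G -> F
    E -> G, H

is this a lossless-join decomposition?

Common attributes: R1 ∩ R2 = {C}.
No dependency enlarges {C}, so (C)⁺ = {C}.
The closure contains neither all of R1 = {A, B, C, D, F, G, H} nor all of R2 = {C, E}, so the common attributes are not a superkey of either fragment. The join is lossy.

No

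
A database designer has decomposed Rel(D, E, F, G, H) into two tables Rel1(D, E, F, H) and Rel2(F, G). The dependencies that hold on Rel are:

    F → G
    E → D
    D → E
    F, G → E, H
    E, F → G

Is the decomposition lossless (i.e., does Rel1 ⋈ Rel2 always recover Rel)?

Yes

Common attributes: Rel1 ∩ Rel2 = {F}.
Closure of {F}: F → G applies, adding G; F, G → E, H applies, adding E, H; E → D applies, adding D. So (F)⁺ = {D, E, F, G, H}.
This closure contains every attribute of Rel1, so Rel1 ∩ Rel2 → Rel1. The join is lossless.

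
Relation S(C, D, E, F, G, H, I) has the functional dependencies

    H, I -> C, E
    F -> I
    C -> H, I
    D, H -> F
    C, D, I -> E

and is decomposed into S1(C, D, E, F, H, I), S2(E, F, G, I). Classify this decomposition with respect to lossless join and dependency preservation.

lossy but dependency-preserving

Lossless test: (E, F, I)⁺ = {E, F, I}, which is a superkey of neither fragment — lossy.
Dependency preservation: every FD's attributes lie within a single fragment, so each can be enforced locally — preserved.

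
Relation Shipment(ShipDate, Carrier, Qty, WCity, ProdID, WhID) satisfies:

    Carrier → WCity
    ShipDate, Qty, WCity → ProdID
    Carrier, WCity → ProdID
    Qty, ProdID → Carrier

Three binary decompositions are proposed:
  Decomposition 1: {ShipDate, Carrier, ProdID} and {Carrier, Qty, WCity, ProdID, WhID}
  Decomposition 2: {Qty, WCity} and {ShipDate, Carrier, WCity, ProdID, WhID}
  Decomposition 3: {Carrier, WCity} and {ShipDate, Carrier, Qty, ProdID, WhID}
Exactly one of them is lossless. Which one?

Decomposition 1: common = {Carrier, ProdID}, closure = {Carrier, WCity, ProdID} → lossy.
Decomposition 2: common = {WCity}, closure = {WCity} → lossy.
Decomposition 3: common = {Carrier}, closure = {Carrier, WCity, ProdID} → lossless.

Decomposition 3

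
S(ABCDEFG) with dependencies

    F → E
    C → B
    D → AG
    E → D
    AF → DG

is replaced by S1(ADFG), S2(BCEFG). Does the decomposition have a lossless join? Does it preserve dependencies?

lossless but not dependency-preserving

Lossless test: (FG)⁺ = {ADEFG}, which contains all of one fragment — lossless.
Dependency preservation: the restricted closure of {E} across the fragments never reaches {D}, so E → D cannot be enforced without a join — not preserved.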